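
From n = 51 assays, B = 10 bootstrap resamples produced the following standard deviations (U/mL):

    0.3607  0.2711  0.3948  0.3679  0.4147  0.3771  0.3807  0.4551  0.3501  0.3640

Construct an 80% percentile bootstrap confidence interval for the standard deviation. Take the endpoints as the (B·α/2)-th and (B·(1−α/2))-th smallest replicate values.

Sorted replicates: 0.2711, 0.3501, 0.3607, 0.3640, 0.3679, 0.3771, 0.3807, 0.3948, 0.4147, 0.4551
α = 0.20; lower rank = 10 × 0.100 = 1; upper rank = 10 × 0.900 = 9.
The 1st smallest replicate is 0.2711; the 9th is 0.4147.

(0.2711, 0.4147)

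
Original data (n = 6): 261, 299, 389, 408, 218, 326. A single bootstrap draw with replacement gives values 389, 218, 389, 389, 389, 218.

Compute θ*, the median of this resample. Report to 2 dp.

Sorted: 218, 218, 389, 389, 389, 389
Median = average of the two middle values = 389.00

θ* = 389.00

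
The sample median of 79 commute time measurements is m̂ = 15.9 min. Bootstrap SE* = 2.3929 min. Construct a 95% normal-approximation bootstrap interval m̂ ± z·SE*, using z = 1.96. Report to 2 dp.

(11.21, 20.59)

Margin = 1.96 × 2.3929 = 4.690
Interval: 15.9 ± 4.690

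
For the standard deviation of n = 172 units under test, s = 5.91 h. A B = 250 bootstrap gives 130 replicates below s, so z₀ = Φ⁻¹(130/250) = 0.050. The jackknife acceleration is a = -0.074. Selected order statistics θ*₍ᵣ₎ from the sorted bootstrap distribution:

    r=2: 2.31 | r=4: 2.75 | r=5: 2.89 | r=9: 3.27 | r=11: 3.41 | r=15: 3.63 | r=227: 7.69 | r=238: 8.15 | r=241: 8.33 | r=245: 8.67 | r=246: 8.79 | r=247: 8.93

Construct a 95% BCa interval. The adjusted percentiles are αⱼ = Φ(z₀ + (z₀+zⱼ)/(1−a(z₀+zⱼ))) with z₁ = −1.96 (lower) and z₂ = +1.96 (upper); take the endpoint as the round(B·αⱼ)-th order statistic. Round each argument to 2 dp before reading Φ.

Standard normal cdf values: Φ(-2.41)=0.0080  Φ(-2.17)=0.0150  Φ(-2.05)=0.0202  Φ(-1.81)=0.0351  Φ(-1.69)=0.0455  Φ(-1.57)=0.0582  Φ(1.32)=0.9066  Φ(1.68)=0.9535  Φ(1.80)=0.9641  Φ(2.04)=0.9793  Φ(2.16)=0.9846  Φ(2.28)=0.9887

Lower: z₀ + z₁ = 0.050 + (-1.960) = -1.910; 1 − a(z₀+z₁) = 1 − (-0.074)(-1.910) = 0.8587; argument = 0.050 + (-1.910)/0.8587 = -2.1744 → -2.17.
α₁ = Φ(-2.17) = 0.0150; rank = round(250 × 0.0150) = 4; θ*₍4₎ = 2.75.
Upper: z₀ + z₂ = 2.010; 1 − a(z₀+z₂) = 1.1487; argument = 1.7997 → 1.80; α₂ = 0.9641; rank = 241; θ*₍241₎ = 8.33.

(2.75, 8.33)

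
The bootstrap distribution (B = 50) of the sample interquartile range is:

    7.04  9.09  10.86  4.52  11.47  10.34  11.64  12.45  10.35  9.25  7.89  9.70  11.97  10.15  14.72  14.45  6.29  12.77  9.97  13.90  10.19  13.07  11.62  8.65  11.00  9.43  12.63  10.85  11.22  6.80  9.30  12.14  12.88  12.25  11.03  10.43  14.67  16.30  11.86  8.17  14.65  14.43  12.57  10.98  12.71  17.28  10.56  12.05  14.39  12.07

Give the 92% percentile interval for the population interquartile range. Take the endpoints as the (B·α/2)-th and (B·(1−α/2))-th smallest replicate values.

(6.29, 14.72)

Sorted replicates: 4.52, 6.29, 6.80, 7.04, 7.89, 8.17, 8.65, 9.09, 9.25, 9.30, 9.43, 9.70, 9.97, 10.15, 10.19, 10.34, 10.35, 10.43, 10.56, 10.85, 10.86, 10.98, 11.00, 11.03, 11.22, 11.47, 11.62, 11.64, 11.86, 11.97, 12.05, 12.07, 12.14, 12.25, 12.45, 12.57, 12.63, 12.71, 12.77, 12.88, 13.07, 13.90, 14.39, 14.43, 14.45, 14.65, 14.67, 14.72, 16.30, 17.28
α = 0.08; lower rank = 50 × 0.040 = 2; upper rank = 50 × 0.960 = 48.
The 2nd smallest replicate is 6.29; the 48th is 14.72.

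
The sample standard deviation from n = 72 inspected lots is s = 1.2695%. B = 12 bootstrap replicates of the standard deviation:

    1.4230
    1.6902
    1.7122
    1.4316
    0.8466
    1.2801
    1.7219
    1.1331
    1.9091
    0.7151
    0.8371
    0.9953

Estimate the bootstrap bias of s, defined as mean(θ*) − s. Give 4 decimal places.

mean(θ*) = (1.4230 + 1.6902 + 1.7122 + 1.4316 + 0.8466 + 1.2801 + 1.7219 + 1.1331 + 1.9091 + 0.7151 + 0.8371 + 0.9953) / 12 = 1.30794
bias = 1.30794 − 1.2695

bias = +0.0384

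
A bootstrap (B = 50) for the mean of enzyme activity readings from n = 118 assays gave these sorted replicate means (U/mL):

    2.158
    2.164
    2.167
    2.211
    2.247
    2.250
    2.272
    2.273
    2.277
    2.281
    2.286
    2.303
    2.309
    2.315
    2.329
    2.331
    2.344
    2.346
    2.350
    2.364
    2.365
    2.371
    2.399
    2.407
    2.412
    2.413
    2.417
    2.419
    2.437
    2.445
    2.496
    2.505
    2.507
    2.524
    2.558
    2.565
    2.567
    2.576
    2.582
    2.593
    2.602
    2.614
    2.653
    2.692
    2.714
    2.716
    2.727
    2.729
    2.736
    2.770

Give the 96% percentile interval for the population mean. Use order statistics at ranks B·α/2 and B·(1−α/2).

α = 0.04; lower rank = 50 × 0.020 = 1; upper rank = 50 × 0.980 = 49.
The 1st smallest replicate is 2.158; the 49th is 2.736.

(2.158, 2.736)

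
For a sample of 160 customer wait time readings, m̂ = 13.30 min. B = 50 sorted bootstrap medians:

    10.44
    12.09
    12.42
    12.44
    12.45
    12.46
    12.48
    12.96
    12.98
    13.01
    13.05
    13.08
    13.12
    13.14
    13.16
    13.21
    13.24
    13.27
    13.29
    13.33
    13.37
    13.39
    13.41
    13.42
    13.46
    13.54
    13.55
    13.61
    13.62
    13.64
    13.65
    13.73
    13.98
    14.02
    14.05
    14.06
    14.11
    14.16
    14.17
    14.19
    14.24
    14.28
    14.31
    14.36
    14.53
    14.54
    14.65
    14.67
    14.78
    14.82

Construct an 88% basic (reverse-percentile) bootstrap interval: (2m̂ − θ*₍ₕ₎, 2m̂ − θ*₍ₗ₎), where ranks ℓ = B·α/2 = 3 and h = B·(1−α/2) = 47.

(11.95, 14.18)

Percentile endpoints at ranks 3 and 47: θ*₍3₎ = 12.42, θ*₍47₎ = 14.65.
Basic interval reflects these around m̂:
  lower = 2 × 13.30 − 14.65 = 11.95
  upper = 2 × 13.30 − 12.42 = 14.18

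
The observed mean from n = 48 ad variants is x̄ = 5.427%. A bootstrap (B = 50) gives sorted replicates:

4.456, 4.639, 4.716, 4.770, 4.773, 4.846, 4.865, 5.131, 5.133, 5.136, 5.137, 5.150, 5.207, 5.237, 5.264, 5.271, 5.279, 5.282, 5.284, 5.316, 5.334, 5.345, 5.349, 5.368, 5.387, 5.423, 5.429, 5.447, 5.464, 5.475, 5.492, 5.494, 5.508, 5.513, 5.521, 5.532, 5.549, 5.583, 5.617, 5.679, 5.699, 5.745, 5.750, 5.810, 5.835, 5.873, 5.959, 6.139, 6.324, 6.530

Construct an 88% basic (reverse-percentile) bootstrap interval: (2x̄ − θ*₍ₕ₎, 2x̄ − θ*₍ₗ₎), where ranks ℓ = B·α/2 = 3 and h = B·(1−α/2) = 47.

(4.895, 6.138)

Percentile endpoints at ranks 3 and 47: θ*₍3₎ = 4.716, θ*₍47₎ = 5.959.
Basic interval reflects these around x̄:
  lower = 2 × 5.427 − 5.959 = 4.895
  upper = 2 × 5.427 − 4.716 = 6.138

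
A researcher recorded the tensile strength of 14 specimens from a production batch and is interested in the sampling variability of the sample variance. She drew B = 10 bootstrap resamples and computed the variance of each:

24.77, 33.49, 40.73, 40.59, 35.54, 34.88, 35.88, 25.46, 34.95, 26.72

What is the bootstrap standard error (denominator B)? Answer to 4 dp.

SE* = 5.5027

Bootstrap SE is the standard deviation of the 10 replicate variances.
Mean of replicates: (24.77 + 33.49 + 40.73 + 40.59 + 35.54 + 34.88 + 35.88 + 25.46 + 34.95 + 26.72) / 10 = 333.01000 / 10 = 33.30100
Sum of squared deviations: (−8.53100)² + (+0.18900)² + (+7.42900)² + (+7.28900)² + (+2.23900)² + (+1.57900)² + (+2.57900)² + (−7.84100)² + (+1.64900)² + (−6.58100)² = 302.80089
Variance = 302.80089 / 10 = 30.28009
SE* = √30.28009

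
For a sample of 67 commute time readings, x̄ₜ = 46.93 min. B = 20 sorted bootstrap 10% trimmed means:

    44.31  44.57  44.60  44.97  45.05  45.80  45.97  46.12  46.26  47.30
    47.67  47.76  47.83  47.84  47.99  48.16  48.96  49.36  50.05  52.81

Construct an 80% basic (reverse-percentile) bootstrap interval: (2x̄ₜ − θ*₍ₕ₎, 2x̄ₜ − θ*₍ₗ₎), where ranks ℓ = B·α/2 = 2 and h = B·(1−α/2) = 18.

(44.50, 49.29)

Percentile endpoints at ranks 2 and 18: θ*₍2₎ = 44.57, θ*₍18₎ = 49.36.
Basic interval reflects these around x̄ₜ:
  lower = 2 × 46.93 − 49.36 = 44.50
  upper = 2 × 46.93 − 44.57 = 49.29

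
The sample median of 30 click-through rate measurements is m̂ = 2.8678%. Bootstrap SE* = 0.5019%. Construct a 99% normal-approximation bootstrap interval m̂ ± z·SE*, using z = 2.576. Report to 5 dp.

Margin = 2.576 × 0.5019 = 1.292894
Interval: 2.8678 ± 1.292894

(1.57491, 4.16069)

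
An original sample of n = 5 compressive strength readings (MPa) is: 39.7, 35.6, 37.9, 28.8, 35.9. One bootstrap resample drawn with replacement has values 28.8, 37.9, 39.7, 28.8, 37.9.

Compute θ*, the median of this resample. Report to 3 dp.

θ* = 37.900

Sorted: 28.8, 28.8, 37.9, 37.9, 39.7
Median = middle value = 37.900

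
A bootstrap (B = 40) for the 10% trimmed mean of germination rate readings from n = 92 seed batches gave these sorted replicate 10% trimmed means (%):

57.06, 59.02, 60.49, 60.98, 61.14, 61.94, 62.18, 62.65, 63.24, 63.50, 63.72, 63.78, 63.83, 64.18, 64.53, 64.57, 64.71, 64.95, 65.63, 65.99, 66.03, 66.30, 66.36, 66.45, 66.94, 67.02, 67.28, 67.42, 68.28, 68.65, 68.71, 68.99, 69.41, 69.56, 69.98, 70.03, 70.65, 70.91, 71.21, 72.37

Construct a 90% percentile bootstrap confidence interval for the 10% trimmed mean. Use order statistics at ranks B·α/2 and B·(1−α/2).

α = 0.10; lower rank = 40 × 0.050 = 2; upper rank = 40 × 0.950 = 38.
The 2nd smallest replicate is 59.02; the 38th is 70.91.

(59.02, 70.91)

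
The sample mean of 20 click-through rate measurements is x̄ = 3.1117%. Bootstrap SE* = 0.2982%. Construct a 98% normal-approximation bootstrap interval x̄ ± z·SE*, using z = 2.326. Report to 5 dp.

Margin = 2.326 × 0.2982 = 0.693613
Interval: 3.1117 ± 0.693613

(2.41809, 3.80531)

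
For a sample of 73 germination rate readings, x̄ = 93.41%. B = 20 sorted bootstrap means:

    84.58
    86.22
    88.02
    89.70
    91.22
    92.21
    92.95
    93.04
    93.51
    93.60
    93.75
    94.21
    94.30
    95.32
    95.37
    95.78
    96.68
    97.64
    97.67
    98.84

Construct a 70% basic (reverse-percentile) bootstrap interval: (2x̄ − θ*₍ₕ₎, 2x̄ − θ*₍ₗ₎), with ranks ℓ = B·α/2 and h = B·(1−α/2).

(90.14, 98.80)

Percentile endpoints at ranks 3 and 17: θ*₍3₎ = 88.02, θ*₍17₎ = 96.68.
Basic interval reflects these around x̄:
  lower = 2 × 93.41 − 96.68 = 90.14
  upper = 2 × 93.41 − 88.02 = 98.80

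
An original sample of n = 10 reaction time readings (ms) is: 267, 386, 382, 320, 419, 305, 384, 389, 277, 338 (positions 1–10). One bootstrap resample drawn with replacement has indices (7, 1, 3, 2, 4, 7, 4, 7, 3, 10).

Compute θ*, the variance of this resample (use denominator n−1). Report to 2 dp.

θ* = 1713.79

Resample values: 384, 267, 382, 386, 320, 384, 320, 384, 382, 338.
Mean = 354.7000; sum of squared deviations = 15424.1000
s² = 15424.1000 / 9 = 1713.7889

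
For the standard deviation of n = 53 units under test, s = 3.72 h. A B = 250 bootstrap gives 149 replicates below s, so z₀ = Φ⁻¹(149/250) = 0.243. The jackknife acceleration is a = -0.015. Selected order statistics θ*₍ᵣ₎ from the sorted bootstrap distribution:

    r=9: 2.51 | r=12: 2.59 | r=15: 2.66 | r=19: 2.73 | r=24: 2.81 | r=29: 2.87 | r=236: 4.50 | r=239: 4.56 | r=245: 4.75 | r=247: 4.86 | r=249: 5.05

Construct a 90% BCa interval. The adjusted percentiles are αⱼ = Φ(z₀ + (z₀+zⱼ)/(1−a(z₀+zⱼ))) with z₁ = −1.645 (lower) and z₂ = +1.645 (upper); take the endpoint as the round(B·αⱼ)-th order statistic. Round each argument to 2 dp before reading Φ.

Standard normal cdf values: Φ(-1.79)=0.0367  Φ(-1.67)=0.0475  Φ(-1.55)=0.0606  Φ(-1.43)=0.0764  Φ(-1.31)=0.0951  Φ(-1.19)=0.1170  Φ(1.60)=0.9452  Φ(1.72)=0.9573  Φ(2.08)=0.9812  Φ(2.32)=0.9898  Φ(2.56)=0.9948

Lower: z₀ + z₁ = 0.243 + (-1.645) = -1.402; 1 − a(z₀+z₁) = 1 − (-0.015)(-1.402) = 0.9790; argument = 0.243 + (-1.402)/0.9790 = -1.1891 → -1.19.
α₁ = Φ(-1.19) = 0.1170; rank = round(250 × 0.1170) = 29; θ*₍29₎ = 2.87.
Upper: z₀ + z₂ = 1.888; 1 − a(z₀+z₂) = 1.0283; argument = 2.0790 → 2.08; α₂ = 0.9812; rank = 245; θ*₍245₎ = 4.75.

(2.87, 4.75)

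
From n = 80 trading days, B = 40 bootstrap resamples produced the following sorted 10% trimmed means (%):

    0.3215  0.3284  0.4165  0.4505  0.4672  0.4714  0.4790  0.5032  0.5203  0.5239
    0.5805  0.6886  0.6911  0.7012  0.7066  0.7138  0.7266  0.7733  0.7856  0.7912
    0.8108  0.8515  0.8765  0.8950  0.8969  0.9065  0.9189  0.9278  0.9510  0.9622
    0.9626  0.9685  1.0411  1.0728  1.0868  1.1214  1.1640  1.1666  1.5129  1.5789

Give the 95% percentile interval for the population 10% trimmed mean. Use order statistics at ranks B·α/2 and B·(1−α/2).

(0.3215, 1.5129)

α = 0.05; lower rank = 40 × 0.025 = 1; upper rank = 40 × 0.975 = 39.
The 1st smallest replicate is 0.3215; the 39th is 1.5129.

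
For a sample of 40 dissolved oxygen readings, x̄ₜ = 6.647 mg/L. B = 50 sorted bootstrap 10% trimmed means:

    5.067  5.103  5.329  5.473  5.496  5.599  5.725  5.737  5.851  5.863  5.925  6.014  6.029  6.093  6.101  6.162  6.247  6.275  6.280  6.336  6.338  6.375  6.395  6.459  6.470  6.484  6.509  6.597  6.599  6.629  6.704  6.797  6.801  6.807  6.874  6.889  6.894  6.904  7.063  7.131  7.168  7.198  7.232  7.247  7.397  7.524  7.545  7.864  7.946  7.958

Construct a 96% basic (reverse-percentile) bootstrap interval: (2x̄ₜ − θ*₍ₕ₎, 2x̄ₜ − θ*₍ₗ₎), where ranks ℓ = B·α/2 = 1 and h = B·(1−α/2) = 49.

(5.348, 8.227)

Percentile endpoints at ranks 1 and 49: θ*₍1₎ = 5.067, θ*₍49₎ = 7.946.
Basic interval reflects these around x̄ₜ:
  lower = 2 × 6.647 − 7.946 = 5.348
  upper = 2 × 6.647 − 5.067 = 8.227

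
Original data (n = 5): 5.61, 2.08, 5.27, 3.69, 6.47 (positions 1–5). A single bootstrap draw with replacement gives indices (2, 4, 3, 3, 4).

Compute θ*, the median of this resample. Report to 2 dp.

Resample values: 2.08, 3.69, 5.27, 5.27, 3.69.
Sorted: 2.08, 3.69, 3.69, 5.27, 5.27
Median = middle value = 3.69

θ* = 3.69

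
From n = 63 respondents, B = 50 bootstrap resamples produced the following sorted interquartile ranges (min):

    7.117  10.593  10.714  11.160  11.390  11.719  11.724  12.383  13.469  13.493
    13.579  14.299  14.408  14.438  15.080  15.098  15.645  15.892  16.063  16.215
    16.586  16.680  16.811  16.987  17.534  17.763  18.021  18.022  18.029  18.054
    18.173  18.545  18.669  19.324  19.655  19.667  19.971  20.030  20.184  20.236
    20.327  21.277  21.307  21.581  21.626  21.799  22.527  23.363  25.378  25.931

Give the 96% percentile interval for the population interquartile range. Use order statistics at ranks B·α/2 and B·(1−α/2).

α = 0.04; lower rank = 50 × 0.020 = 1; upper rank = 50 × 0.980 = 49.
The 1st smallest replicate is 7.117; the 49th is 25.378.

(7.117, 25.378)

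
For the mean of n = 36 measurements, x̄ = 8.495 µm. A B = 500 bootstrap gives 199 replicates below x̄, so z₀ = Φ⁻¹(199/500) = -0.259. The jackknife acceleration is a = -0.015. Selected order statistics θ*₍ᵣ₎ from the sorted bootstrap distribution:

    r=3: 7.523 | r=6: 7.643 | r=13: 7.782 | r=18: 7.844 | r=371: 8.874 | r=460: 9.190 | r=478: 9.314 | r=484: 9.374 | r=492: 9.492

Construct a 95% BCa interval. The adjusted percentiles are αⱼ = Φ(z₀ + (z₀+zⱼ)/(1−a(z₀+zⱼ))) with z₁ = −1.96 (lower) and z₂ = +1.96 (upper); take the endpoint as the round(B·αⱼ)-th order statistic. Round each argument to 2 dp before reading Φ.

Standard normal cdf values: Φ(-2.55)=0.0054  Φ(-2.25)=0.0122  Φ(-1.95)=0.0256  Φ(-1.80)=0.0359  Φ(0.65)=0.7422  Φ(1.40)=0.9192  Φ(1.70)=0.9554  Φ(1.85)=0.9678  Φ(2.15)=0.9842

(7.523, 9.190)

Lower: z₀ + z₁ = -0.259 + (-1.960) = -2.219; 1 − a(z₀+z₁) = 1 − (-0.015)(-2.219) = 0.9667; argument = -0.259 + (-2.219)/0.9667 = -2.5544 → -2.55.
α₁ = Φ(-2.55) = 0.0054; rank = round(500 × 0.0054) = 3; θ*₍3₎ = 7.523.
Upper: z₀ + z₂ = 1.701; 1 − a(z₀+z₂) = 1.0255; argument = 1.3997 → 1.40; α₂ = 0.9192; rank = 460; θ*₍460₎ = 9.190.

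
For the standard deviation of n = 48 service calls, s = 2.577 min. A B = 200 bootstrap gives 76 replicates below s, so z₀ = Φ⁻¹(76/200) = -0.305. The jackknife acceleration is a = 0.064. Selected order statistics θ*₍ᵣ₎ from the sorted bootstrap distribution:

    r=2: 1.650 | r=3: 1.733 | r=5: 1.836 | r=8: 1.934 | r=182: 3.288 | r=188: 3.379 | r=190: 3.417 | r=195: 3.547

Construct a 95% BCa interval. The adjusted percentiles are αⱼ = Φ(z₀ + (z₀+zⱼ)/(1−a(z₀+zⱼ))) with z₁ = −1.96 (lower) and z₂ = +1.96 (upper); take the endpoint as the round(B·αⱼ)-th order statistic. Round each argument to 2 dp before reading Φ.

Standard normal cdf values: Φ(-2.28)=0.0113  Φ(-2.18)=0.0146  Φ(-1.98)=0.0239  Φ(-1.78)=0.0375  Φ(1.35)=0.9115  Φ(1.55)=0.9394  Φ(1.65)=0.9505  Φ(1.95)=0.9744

(1.650, 3.379)

Lower: z₀ + z₁ = -0.305 + (-1.960) = -2.265; 1 − a(z₀+z₁) = 1 − (0.064)(-2.265) = 1.1450; argument = -0.305 + (-2.265)/1.1450 = -2.2832 → -2.28.
α₁ = Φ(-2.28) = 0.0113; rank = round(200 × 0.0113) = 2; θ*₍2₎ = 1.650.
Upper: z₀ + z₂ = 1.655; 1 − a(z₀+z₂) = 0.8941; argument = 1.5461 → 1.55; α₂ = 0.9394; rank = 188; θ*₍188₎ = 3.379.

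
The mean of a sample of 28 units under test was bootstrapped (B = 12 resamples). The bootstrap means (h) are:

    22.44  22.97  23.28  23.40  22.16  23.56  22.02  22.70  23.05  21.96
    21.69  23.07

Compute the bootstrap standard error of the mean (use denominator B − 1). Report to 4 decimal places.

SE* = 0.6243

Bootstrap SE is the standard deviation of the 12 replicate means.
Mean of replicates: (22.44 + 22.97 + 23.28 + 23.40 + 22.16 + 23.56 + 22.02 + 22.70 + 23.05 + 21.96 + 21.69 + 23.07) / 12 = 272.30000 / 12 = 22.69167
Sum of squared deviations: (−0.25167)² + (+0.27833)² + (+0.58833)² + (+0.70833)² + (−0.53167)² + (+0.86833)² + (−0.67167)² + (+0.00833)² + (+0.35833)² + (−0.73167)² + (−1.00167)² + (+0.37833)² = 4.28677
Variance = 4.28677 / 11 = 0.38971
SE* = √0.38971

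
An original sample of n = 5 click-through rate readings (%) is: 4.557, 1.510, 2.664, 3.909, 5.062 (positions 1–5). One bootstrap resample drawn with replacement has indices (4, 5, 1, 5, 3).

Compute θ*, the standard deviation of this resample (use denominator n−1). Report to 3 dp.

Resample values: 3.909, 5.062, 4.557, 5.062, 2.664.
Mean = 4.2508; sum of squared deviations = 4.0446
s² = 4.0446 / 4 = 1.0112
s = √1.0112 = 1.006

θ* = 1.006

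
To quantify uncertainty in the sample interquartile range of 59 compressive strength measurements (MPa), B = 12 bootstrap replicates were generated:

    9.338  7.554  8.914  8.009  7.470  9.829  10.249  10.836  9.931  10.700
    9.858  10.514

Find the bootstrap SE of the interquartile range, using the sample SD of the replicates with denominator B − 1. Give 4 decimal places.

SE* = 1.1941

Bootstrap SE is the standard deviation of the 12 replicate interquartile ranges.
Mean of replicates: (9.338 + 7.554 + 8.914 + 8.009 + 7.470 + 9.829 + 10.249 + 10.836 + 9.931 + 10.700 + 9.858 + 10.514) / 12 = 113.20200 / 12 = 9.43350
Sum of squared deviations: (−0.09550)² + (−1.87950)² + (−0.51950)² + (−1.42450)² + (−1.96350)² + (+0.39550)² + (+0.81550)² + (+1.40250)² + (+0.49750)² + (+1.26650)² + (+0.42450)² + (+1.08050)² = 15.68373
Variance = 15.68373 / 11 = 1.42579
SE* = √1.42579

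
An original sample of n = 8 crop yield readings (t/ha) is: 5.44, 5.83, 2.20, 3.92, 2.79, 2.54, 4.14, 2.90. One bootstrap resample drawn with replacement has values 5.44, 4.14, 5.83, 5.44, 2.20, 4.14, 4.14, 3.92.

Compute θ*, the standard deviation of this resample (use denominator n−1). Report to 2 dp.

θ* = 1.16

Mean = 4.4062; sum of squared deviations = 9.4810
s² = 9.4810 / 7 = 1.3544
s = √1.3544 = 1.16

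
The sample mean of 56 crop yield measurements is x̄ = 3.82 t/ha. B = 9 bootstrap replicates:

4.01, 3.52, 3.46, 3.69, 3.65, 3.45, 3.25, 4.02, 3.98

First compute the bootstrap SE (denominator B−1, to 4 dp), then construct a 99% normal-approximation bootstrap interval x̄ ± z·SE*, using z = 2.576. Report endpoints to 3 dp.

(3.099, 4.541)

Mean of replicates = 3.6700; sum of squared deviations = 0.6264; SE* = √(0.6264/8) = 0.2798
Margin = 2.576 × 0.2798 = 0.7208
Interval: 3.82 ± 0.7208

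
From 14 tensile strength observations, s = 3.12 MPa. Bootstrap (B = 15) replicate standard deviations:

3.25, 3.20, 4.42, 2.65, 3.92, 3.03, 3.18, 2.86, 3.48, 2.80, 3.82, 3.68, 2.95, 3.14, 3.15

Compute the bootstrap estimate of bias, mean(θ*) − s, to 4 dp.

mean(θ*) = (3.25 + 3.20 + 4.42 + 2.65 + 3.92 + 3.03 + 3.18 + 2.86 + 3.48 + 2.80 + 3.82 + 3.68 + 2.95 + 3.14 + 3.15) / 15 = 3.30200
bias = 3.30200 − 3.12

bias = +0.1820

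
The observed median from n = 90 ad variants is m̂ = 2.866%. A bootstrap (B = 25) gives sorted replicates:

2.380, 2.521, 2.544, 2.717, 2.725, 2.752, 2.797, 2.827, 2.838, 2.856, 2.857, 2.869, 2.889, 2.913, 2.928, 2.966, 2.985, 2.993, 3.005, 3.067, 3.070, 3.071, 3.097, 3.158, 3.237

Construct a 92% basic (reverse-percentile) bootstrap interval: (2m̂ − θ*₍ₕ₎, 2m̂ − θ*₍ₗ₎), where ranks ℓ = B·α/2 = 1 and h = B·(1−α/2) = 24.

Percentile endpoints at ranks 1 and 24: θ*₍1₎ = 2.380, θ*₍24₎ = 3.158.
Basic interval reflects these around m̂:
  lower = 2 × 2.866 − 3.158 = 2.574
  upper = 2 × 2.866 − 2.380 = 3.352

(2.574, 3.352)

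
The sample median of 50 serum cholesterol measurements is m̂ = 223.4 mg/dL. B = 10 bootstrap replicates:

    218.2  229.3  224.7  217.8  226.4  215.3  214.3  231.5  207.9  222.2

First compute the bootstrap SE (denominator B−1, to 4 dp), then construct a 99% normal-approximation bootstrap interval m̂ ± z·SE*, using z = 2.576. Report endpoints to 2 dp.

Mean of replicates = 220.7600; sum of squared deviations = 489.9240; SE* = √(489.9240/9) = 7.3781
Margin = 2.576 × 7.3781 = 19.006
Interval: 223.4 ± 19.006

(204.39, 242.41)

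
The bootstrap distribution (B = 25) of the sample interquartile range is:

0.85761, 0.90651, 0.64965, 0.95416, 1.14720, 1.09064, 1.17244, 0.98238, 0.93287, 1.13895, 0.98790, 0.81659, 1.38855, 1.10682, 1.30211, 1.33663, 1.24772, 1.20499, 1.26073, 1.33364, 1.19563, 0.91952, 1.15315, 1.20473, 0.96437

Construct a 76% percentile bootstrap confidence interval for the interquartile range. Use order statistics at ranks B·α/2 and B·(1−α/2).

(0.85761, 1.30211)

Sorted replicates: 0.64965, 0.81659, 0.85761, 0.90651, 0.91952, 0.93287, 0.95416, 0.96437, 0.98238, 0.98790, 1.09064, 1.10682, 1.13895, 1.14720, 1.15315, 1.17244, 1.19563, 1.20473, 1.20499, 1.24772, 1.26073, 1.30211, 1.33364, 1.33663, 1.38855
α = 0.24; lower rank = 25 × 0.120 = 3; upper rank = 25 × 0.880 = 22.
The 3rd smallest replicate is 0.85761; the 22nd is 1.30211.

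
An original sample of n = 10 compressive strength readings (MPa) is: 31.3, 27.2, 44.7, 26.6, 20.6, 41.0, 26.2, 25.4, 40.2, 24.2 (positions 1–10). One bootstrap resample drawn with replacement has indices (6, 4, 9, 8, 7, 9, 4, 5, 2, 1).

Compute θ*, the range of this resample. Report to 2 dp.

Resample values: 41.0, 26.6, 40.2, 25.4, 26.2, 40.2, 26.6, 20.6, 27.2, 31.3.
Range = 41.0 − 20.6 = 20.40

θ* = 20.40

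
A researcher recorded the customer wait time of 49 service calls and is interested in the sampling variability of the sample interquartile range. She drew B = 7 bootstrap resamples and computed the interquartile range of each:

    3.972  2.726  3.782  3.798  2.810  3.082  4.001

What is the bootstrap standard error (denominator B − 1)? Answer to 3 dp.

SE* = 0.559

Bootstrap SE is the standard deviation of the 7 replicate interquartile ranges.
Mean of replicates: (3.972 + 2.726 + 3.782 + 3.798 + 2.810 + 3.082 + 4.001) / 7 = 24.1710 / 7 = 3.4530
Sum of squared deviations: (+0.5190)² + (−0.7270)² + (+0.3290)² + (+0.3450)² + (−0.6430)² + (−0.3710)² + (+0.5480)² = 1.8766
Variance = 1.8766 / 6 = 0.3128
SE* = √0.3128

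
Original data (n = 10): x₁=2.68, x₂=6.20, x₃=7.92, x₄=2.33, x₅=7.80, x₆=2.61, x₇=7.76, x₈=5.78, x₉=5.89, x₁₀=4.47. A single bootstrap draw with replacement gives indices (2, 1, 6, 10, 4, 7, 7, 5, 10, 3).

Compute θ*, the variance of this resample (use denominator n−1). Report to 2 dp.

Resample values: 6.20, 2.68, 2.61, 4.47, 2.33, 7.76, 7.76, 7.80, 4.47, 7.92.
Mean = 5.4000; sum of squared deviations = 50.2268
s² = 50.2268 / 9 = 5.5808

θ* = 5.58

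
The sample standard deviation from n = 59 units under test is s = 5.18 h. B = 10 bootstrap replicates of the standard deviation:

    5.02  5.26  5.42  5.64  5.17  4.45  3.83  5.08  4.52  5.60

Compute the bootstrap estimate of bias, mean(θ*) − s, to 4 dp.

bias = −0.1810

mean(θ*) = (5.02 + 5.26 + 5.42 + 5.64 + 5.17 + 4.45 + 3.83 + 5.08 + 4.52 + 5.60) / 10 = 4.99900
bias = 4.99900 − 5.18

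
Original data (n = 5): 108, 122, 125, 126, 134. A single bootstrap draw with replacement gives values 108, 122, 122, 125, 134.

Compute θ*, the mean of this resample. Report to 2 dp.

Mean = (108 + 122 + 122 + 125 + 134) / 5 = 611.0 / 5 = 122.20

θ* = 122.20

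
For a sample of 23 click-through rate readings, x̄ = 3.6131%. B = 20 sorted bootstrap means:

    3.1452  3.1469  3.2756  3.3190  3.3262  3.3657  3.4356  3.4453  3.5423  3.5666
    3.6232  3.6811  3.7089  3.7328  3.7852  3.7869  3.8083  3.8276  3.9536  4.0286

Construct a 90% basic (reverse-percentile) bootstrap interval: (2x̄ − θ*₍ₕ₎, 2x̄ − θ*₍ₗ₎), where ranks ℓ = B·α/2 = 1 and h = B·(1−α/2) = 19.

(3.2726, 4.0810)

Percentile endpoints at ranks 1 and 19: θ*₍1₎ = 3.1452, θ*₍19₎ = 3.9536.
Basic interval reflects these around x̄:
  lower = 2 × 3.6131 − 3.9536 = 3.2726
  upper = 2 × 3.6131 − 3.1452 = 4.0810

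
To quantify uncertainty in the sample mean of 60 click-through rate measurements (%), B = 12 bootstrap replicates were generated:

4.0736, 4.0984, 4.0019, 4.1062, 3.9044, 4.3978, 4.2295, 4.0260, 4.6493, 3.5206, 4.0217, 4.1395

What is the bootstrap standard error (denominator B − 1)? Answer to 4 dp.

SE* = 0.2705

Bootstrap SE is the standard deviation of the 12 replicate means.
Mean of replicates: (4.0736 + 4.0984 + 4.0019 + 4.1062 + 3.9044 + 4.3978 + 4.2295 + 4.0260 + 4.6493 + 3.5206 + 4.0217 + 4.1395) / 12 = 49.16890 / 12 = 4.09741
Sum of squared deviations: (−0.02381)² + (+0.00099)² + (−0.09551)² + (+0.00879)² + (−0.19301)² + (+0.30039)² + (+0.13209)² + (−0.07141)² + (+0.55189)² + (−0.57681)² + (−0.07571)² + (+0.04209)² = 0.80460
Variance = 0.80460 / 11 = 0.07315
SE* = √0.07315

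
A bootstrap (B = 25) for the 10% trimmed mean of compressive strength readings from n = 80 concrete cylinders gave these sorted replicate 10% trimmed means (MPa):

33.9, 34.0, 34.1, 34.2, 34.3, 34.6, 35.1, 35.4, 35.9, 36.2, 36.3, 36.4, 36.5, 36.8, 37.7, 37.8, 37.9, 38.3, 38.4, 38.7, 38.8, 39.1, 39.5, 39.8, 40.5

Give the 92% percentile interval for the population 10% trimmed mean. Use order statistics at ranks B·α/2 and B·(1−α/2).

α = 0.08; lower rank = 25 × 0.040 = 1; upper rank = 25 × 0.960 = 24.
The 1st smallest replicate is 33.9; the 24th is 39.8.

(33.9, 39.8)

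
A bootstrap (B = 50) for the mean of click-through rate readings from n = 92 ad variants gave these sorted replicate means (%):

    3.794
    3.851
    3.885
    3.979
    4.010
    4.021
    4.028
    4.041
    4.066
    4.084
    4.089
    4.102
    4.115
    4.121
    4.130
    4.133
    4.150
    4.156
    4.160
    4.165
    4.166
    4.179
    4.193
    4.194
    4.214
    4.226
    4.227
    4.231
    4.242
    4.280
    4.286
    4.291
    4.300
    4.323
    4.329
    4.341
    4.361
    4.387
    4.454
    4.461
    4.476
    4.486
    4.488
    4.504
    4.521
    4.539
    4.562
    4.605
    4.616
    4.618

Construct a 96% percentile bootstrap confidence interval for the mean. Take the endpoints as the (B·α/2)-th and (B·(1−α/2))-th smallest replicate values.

(3.794, 4.616)

α = 0.04; lower rank = 50 × 0.020 = 1; upper rank = 50 × 0.980 = 49.
The 1st smallest replicate is 3.794; the 49th is 4.616.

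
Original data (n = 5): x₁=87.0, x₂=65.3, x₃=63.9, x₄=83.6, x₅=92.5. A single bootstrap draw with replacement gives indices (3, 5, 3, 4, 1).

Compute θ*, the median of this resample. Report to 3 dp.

θ* = 83.600

Resample values: 63.9, 92.5, 63.9, 83.6, 87.0.
Sorted: 63.9, 63.9, 83.6, 87.0, 92.5
Median = middle value = 83.600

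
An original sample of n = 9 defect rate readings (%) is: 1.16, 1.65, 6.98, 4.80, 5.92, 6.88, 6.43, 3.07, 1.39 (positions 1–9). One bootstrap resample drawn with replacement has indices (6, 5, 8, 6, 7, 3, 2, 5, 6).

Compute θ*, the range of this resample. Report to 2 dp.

Resample values: 6.88, 5.92, 3.07, 6.88, 6.43, 6.98, 1.65, 5.92, 6.88.
Range = 6.98 − 1.65 = 5.33

θ* = 5.33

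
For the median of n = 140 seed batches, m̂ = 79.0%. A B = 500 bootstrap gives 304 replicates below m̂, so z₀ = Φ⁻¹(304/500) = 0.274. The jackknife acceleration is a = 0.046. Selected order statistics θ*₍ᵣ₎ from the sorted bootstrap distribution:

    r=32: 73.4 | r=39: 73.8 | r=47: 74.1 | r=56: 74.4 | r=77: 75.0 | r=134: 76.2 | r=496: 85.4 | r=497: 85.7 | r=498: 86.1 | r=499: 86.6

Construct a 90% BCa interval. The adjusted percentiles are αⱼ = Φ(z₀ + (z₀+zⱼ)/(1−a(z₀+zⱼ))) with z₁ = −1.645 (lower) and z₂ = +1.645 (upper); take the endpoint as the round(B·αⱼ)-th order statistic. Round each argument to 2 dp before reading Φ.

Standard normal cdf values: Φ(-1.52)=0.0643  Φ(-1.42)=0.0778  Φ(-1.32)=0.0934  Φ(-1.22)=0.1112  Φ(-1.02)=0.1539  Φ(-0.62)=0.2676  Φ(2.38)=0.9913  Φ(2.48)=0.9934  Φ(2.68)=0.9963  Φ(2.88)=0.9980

(75.0, 85.4)

Lower: z₀ + z₁ = 0.274 + (-1.645) = -1.371; 1 − a(z₀+z₁) = 1 − (0.046)(-1.371) = 1.0631; argument = 0.274 + (-1.371)/1.0631 = -1.0157 → -1.02.
α₁ = Φ(-1.02) = 0.1539; rank = round(500 × 0.1539) = 77; θ*₍77₎ = 75.0.
Upper: z₀ + z₂ = 1.919; 1 − a(z₀+z₂) = 0.9117; argument = 2.3788 → 2.38; α₂ = 0.9913; rank = 496; θ*₍496₎ = 85.4.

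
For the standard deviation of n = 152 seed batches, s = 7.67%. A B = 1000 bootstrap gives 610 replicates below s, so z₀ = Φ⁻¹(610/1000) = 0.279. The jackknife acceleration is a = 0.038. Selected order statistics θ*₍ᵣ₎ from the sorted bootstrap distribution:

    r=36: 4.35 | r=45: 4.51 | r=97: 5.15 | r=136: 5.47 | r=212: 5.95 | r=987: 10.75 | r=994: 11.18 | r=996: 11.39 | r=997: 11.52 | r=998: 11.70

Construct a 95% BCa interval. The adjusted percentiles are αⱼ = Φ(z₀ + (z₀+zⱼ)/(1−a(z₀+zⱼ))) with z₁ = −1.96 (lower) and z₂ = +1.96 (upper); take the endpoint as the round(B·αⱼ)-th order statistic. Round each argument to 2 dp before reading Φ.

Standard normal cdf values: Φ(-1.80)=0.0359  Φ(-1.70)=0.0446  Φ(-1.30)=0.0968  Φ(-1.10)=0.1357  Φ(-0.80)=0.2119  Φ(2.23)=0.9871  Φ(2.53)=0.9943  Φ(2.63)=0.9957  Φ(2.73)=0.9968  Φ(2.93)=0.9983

(5.15, 11.52)

Lower: z₀ + z₁ = 0.279 + (-1.960) = -1.681; 1 − a(z₀+z₁) = 1 − (0.038)(-1.681) = 1.0639; argument = 0.279 + (-1.681)/1.0639 = -1.3011 → -1.30.
α₁ = Φ(-1.30) = 0.0968; rank = round(1000 × 0.0968) = 97; θ*₍97₎ = 5.15.
Upper: z₀ + z₂ = 2.239; 1 − a(z₀+z₂) = 0.9149; argument = 2.7262 → 2.73; α₂ = 0.9968; rank = 997; θ*₍997₎ = 11.52.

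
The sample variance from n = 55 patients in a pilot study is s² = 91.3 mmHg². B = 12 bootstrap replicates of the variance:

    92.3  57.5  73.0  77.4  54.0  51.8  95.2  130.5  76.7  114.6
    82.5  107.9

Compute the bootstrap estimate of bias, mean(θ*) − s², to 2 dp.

mean(θ*) = (92.3 + 57.5 + 73.0 + 77.4 + 54.0 + 51.8 + 95.2 + 130.5 + 76.7 + 114.6 + 82.5 + 107.9) / 12 = 84.450
bias = 84.450 − 91.3

bias = −6.85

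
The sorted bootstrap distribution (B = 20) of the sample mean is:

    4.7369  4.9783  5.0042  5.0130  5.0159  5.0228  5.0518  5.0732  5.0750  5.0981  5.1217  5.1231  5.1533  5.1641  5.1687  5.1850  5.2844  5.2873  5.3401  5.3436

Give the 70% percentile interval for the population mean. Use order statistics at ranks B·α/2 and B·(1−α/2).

(5.0042, 5.2844)

α = 0.30; lower rank = 20 × 0.150 = 3; upper rank = 20 × 0.850 = 17.
The 3rd smallest replicate is 5.0042; the 17th is 5.2844.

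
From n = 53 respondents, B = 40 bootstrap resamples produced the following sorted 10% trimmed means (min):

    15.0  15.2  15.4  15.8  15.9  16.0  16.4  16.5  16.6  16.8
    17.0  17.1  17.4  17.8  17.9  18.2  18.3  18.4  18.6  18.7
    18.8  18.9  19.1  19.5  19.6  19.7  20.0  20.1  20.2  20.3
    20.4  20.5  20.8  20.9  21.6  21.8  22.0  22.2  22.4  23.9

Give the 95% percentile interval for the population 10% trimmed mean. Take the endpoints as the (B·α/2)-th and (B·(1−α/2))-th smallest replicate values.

(15.0, 22.4)

α = 0.05; lower rank = 40 × 0.025 = 1; upper rank = 40 × 0.975 = 39.
The 1st smallest replicate is 15.0; the 39th is 22.4.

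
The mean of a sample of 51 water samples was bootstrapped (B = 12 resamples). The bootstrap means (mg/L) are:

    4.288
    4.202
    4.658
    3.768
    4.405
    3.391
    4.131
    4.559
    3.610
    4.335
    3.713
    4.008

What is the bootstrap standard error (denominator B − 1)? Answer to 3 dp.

Bootstrap SE is the standard deviation of the 12 replicate means.
Mean of replicates: (4.288 + 4.202 + 4.658 + 3.768 + 4.405 + 3.391 + 4.131 + 4.559 + 3.610 + 4.335 + 3.713 + 4.008) / 12 = 49.0680 / 12 = 4.0890
Sum of squared deviations: (+0.1990)² + (+0.1130)² + (+0.5690)² + (−0.3210)² + (+0.3160)² + (−0.6980)² + (+0.0420)² + (+0.4700)² + (−0.4790)² + (+0.2460)² + (−0.3760)² + (−0.0810)² = 1.7268
Variance = 1.7268 / 11 = 0.1570
SE* = √0.1570

SE* = 0.396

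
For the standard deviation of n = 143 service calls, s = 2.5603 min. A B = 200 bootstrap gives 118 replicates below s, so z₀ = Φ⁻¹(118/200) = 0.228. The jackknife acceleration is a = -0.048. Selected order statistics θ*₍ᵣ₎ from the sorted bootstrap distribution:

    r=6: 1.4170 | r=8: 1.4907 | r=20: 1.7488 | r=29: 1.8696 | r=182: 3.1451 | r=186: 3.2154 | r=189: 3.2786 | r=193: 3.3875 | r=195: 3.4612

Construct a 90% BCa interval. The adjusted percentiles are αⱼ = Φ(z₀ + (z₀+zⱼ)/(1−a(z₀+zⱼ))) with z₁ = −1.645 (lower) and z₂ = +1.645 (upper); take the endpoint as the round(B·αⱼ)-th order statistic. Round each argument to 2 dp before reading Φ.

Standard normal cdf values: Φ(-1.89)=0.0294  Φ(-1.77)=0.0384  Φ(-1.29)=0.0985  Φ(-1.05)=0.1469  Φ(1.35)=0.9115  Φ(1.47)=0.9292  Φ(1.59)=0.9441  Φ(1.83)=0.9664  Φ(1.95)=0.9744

(1.7488, 3.4612)

Lower: z₀ + z₁ = 0.228 + (-1.645) = -1.417; 1 − a(z₀+z₁) = 1 − (-0.048)(-1.417) = 0.9320; argument = 0.228 + (-1.417)/0.9320 = -1.2924 → -1.29.
α₁ = Φ(-1.29) = 0.0985; rank = round(200 × 0.0985) = 20; θ*₍20₎ = 1.7488.
Upper: z₀ + z₂ = 1.873; 1 − a(z₀+z₂) = 1.0899; argument = 1.9465 → 1.95; α₂ = 0.9744; rank = 195; θ*₍195₎ = 3.4612.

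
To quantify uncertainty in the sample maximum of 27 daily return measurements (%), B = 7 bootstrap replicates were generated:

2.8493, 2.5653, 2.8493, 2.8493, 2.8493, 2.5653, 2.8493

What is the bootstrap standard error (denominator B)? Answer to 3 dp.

SE* = 0.128

Bootstrap SE is the standard deviation of the 7 replicate maximums.
Mean of replicates: (2.8493 + 2.5653 + 2.8493 + 2.8493 + 2.8493 + 2.5653 + 2.8493) / 7 = 19.37710 / 7 = 2.76816
Sum of squared deviations: (+0.08114)² + (−0.20286)² + (+0.08114)² + (+0.08114)² + (+0.08114)² + (−0.20286)² + (+0.08114)² = 0.11522
Variance = 0.11522 / 7 = 0.01646
SE* = √0.01646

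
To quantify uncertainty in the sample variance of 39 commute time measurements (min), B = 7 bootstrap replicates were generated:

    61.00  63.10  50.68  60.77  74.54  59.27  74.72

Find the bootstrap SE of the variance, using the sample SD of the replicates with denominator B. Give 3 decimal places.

SE* = 7.963

Bootstrap SE is the standard deviation of the 7 replicate variances.
Mean of replicates: (61.00 + 63.10 + 50.68 + 60.77 + 74.54 + 59.27 + 74.72) / 7 = 444.0800 / 7 = 63.4400
Sum of squared deviations: (−2.4400)² + (−0.3400)² + (−12.7600)² + (−2.6700)² + (+11.1000)² + (−4.1700)² + (+11.2800)² = 443.8530
Variance = 443.8530 / 7 = 63.4076
SE* = √63.4076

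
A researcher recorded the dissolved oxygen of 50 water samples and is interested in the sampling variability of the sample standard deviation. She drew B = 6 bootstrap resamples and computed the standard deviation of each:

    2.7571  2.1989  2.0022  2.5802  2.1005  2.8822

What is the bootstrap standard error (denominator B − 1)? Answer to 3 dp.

SE* = 0.368

Bootstrap SE is the standard deviation of the 6 replicate standard deviations.
Mean of replicates: (2.7571 + 2.1989 + 2.0022 + 2.5802 + 2.1005 + 2.8822) / 6 = 14.52110 / 6 = 2.42018
Sum of squared deviations: (+0.33692)² + (−0.22128)² + (−0.41798)² + (+0.16002)² + (−0.31968)² + (+0.46202)² = 0.67845
Variance = 0.67845 / 5 = 0.13569
SE* = √0.13569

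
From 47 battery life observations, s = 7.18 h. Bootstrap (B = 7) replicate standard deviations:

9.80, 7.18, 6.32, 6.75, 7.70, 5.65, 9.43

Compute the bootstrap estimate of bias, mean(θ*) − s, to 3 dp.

mean(θ*) = (9.80 + 7.18 + 6.32 + 6.75 + 7.70 + 5.65 + 9.43) / 7 = 7.5471
bias = 7.5471 − 7.18

bias = +0.367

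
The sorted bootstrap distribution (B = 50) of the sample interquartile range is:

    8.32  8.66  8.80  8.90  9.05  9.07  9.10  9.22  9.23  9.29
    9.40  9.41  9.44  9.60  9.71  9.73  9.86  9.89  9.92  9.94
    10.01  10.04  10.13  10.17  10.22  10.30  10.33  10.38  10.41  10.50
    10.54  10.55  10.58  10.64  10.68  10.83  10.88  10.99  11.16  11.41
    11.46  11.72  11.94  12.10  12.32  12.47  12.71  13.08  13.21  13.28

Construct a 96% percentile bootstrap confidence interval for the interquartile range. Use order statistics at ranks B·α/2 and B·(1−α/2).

α = 0.04; lower rank = 50 × 0.020 = 1; upper rank = 50 × 0.980 = 49.
The 1st smallest replicate is 8.32; the 49th is 13.21.

(8.32, 13.21)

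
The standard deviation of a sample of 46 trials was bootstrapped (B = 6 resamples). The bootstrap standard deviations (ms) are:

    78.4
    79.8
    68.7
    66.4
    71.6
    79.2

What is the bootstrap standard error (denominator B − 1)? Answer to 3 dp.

SE* = 5.859

Bootstrap SE is the standard deviation of the 6 replicate standard deviations.
Mean of replicates: (78.4 + 79.8 + 68.7 + 66.4 + 71.6 + 79.2) / 6 = 444.1000 / 6 = 74.0167
Sum of squared deviations: (+4.3833)² + (+5.7833)² + (−5.3167)² + (−7.6167)² + (−2.4167)² + (+5.1833)² = 171.6483
Variance = 171.6483 / 5 = 34.3297
SE* = √34.3297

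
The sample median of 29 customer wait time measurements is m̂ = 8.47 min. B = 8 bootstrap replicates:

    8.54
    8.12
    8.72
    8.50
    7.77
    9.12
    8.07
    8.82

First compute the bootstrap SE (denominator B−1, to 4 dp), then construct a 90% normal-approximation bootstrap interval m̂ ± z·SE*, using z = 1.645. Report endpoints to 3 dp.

Mean of replicates = 8.4575; sum of squared deviations = 1.3846; SE* = √(1.3846/7) = 0.4447
Margin = 1.645 × 0.4447 = 0.7315
Interval: 8.47 ± 0.7315

(7.738, 9.202)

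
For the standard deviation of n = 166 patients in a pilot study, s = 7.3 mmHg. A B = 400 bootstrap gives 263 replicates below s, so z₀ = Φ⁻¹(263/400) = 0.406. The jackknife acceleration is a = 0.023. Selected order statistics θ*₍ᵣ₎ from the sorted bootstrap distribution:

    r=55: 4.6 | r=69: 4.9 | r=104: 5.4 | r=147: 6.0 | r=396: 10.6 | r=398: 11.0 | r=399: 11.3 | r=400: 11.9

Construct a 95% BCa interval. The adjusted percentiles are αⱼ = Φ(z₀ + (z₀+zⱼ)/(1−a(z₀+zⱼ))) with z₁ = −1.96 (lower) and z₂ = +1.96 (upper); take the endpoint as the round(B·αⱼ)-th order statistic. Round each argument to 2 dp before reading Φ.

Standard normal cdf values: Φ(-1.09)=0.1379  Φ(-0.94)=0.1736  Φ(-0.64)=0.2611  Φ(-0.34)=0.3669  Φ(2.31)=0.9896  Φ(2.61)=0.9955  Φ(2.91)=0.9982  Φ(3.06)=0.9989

Lower: z₀ + z₁ = 0.406 + (-1.960) = -1.554; 1 − a(z₀+z₁) = 1 − (0.023)(-1.554) = 1.0357; argument = 0.406 + (-1.554)/1.0357 = -1.0944 → -1.09.
α₁ = Φ(-1.09) = 0.1379; rank = round(400 × 0.1379) = 55; θ*₍55₎ = 4.6.
Upper: z₀ + z₂ = 2.366; 1 − a(z₀+z₂) = 0.9456; argument = 2.9082 → 2.91; α₂ = 0.9982; rank = 399; θ*₍399₎ = 11.3.

(4.6, 11.3)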